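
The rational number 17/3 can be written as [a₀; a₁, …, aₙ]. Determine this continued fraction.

Apply division with remainder until the remainder is 0:
17 = 5·3 + 2, so a_0 = 5
3 = 1·2 + 1, so a_1 = 1
2 = 2·1 + 0, so a_2 = 2

[5; 1, 2]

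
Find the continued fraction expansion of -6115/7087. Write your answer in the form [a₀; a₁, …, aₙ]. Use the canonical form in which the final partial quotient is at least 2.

[-1; 7, 3, 2, 3, 3, 12]

⌊-6115/7087⌋ = -1, remainder 972
⌊7087/972⌋ = 7, remainder 283
⌊972/283⌋ = 3, remainder 123
⌊283/123⌋ = 2, remainder 37
⌊123/37⌋ = 3, remainder 12
⌊37/12⌋ = 3, remainder 1
⌊12/1⌋ = 12, remainder 0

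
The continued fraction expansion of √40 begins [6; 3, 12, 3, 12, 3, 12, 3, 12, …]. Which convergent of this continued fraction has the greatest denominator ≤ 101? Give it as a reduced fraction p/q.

a_0 = 6: 6/1  (≤ bound)
a_1 = 3: 19/3  (≤ bound)
a_2 = 12: 234/37  (≤ bound)
a_3 = 3: 721/114  (> 101, stop)

234/37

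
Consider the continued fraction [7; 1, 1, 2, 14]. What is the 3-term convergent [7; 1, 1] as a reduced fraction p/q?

15/2

Build up convergents one term at a time:
a_0 = 7: 7/1
a_1 = 1: 8/1
a_2 = 1: 15/2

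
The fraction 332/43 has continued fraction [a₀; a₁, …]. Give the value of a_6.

Repeatedly divide and take the remainder:
332 ÷ 43 → quotient 7, remainder 31
43 ÷ 31 → quotient 1, remainder 12
31 ÷ 12 → quotient 2, remainder 7
12 ÷ 7 → quotient 1, remainder 5
7 ÷ 5 → quotient 1, remainder 2
5 ÷ 2 → quotient 2, remainder 1
2 ÷ 1 → quotient 2, remainder 0

2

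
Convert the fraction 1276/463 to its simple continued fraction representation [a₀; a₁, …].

[2; 1, 3, 10, 3, 1, 2]

Repeatedly divide and take the remainder:
1276 = 2·463 + 350, so a_0 = 2
463 = 1·350 + 113, so a_1 = 1
350 = 3·113 + 11, so a_2 = 3
113 = 10·11 + 3, so a_3 = 10
11 = 3·3 + 2, so a_4 = 3
3 = 1·2 + 1, so a_5 = 1
2 = 2·1 + 0, so a_6 = 2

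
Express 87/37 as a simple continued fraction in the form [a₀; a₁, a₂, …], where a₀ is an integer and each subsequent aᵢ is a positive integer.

[2; 2, 1, 5, 2]

Run the Euclidean algorithm, recording each quotient:
87 ÷ 37 → quotient 2, remainder 13
37 ÷ 13 → quotient 2, remainder 11
13 ÷ 11 → quotient 1, remainder 2
11 ÷ 2 → quotient 5, remainder 1
2 ÷ 1 → quotient 2, remainder 0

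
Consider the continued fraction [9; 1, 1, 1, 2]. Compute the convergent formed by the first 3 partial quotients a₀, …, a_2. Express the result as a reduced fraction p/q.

19/2

Starting at the tail and folding back:
Start with 1.
1 + 1/(1/1) = 1 + 1/1 = 2/1
9 + 1/(2/1) = 9 + 1/2 = 19/2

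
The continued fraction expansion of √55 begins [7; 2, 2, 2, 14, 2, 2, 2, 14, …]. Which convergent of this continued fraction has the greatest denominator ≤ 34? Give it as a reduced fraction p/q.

89/12

a_0 = 7: 7/1  (≤ bound)
a_1 = 2: 15/2  (≤ bound)
a_2 = 2: 37/5  (≤ bound)
a_3 = 2: 89/12  (≤ bound)
a_4 = 14: 1283/173  (> 34, stop)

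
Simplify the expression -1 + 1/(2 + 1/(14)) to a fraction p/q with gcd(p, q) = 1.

-15/29

Start with 14.
2 + 1/(14/1) = 2 + 1/14 = 29/14
-1 + 1/(29/14) = -1 + 14/29 = -15/29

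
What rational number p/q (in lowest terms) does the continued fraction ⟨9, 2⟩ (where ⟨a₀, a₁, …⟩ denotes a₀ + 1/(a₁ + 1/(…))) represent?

Build up convergents one term at a time:
a_0 = 9: 9/1
a_1 = 2: 19/2

19/2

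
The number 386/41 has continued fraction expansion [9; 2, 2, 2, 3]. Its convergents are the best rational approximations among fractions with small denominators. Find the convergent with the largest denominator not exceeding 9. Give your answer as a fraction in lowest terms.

47/5

a_0 = 9: 9/1  (≤ bound)
a_1 = 2: 19/2  (≤ bound)
a_2 = 2: 47/5  (≤ bound)
a_3 = 2: 113/12  (> 9, stop)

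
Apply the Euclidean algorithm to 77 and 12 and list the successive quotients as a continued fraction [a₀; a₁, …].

Run the Euclidean algorithm, recording each quotient:
⌊77/12⌋ = 6, remainder 5
⌊12/5⌋ = 2, remainder 2
⌊5/2⌋ = 2, remainder 1
⌊2/1⌋ = 2, remainder 0

[6; 2, 2, 2]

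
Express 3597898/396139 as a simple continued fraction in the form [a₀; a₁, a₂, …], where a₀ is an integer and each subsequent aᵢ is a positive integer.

Repeatedly divide and take the remainder:
3597898 ÷ 396139 → quotient 9, remainder 32647
396139 ÷ 32647 → quotient 12, remainder 4375
32647 ÷ 4375 → quotient 7, remainder 2022
4375 ÷ 2022 → quotient 2, remainder 331
2022 ÷ 331 → quotient 6, remainder 36
331 ÷ 36 → quotient 9, remainder 7
36 ÷ 7 → quotient 5, remainder 1
7 ÷ 1 → quotient 7, remainder 0

[9; 12, 7, 2, 6, 9, 5, 7]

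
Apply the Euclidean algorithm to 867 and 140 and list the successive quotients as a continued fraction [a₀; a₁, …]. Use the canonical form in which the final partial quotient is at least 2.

[6; 5, 5, 2, 2]

867 = 6·140 + 27, so a_0 = 6
140 = 5·27 + 5, so a_1 = 5
27 = 5·5 + 2, so a_2 = 5
5 = 2·2 + 1, so a_3 = 2
2 = 2·1 + 0, so a_4 = 2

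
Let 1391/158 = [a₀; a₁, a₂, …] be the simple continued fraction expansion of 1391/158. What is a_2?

4

Repeatedly divide and take the remainder:
⌊1391/158⌋ = 8, remainder 127
⌊158/127⌋ = 1, remainder 31
⌊127/31⌋ = 4, remainder 3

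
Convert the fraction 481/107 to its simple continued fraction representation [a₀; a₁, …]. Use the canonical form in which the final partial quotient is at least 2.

Repeatedly divide and take the remainder:
⌊481/107⌋ = 4, remainder 53
⌊107/53⌋ = 2, remainder 1
⌊53/1⌋ = 53, remainder 0

[4; 2, 53]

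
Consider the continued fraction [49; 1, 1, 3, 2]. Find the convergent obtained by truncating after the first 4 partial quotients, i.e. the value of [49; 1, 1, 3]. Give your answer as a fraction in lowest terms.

347/7

Collapse the nested fraction from the inside out:
Start with 3.
1 + 1/(3/1) = 1 + 1/3 = 4/3
1 + 1/(4/3) = 1 + 3/4 = 7/4
49 + 1/(7/4) = 49 + 4/7 = 347/7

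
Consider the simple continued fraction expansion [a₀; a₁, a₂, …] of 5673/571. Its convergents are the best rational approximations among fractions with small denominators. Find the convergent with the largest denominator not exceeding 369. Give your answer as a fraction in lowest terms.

a_0 = 9: 9/1  (≤ bound)
a_1 = 1: 10/1  (≤ bound)
a_2 = 14: 149/15  (≤ bound)
a_3 = 2: 308/31  (≤ bound)
a_4 = 3: 1073/108  (≤ bound)
a_5 = 5: 5673/571  (> 369, stop)

1073/108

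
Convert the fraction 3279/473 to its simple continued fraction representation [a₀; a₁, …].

[6; 1, 13, 1, 3, 1, 1, 3]

Apply division with remainder until the remainder is 0:
3279 ÷ 473 → quotient 6, remainder 441
473 ÷ 441 → quotient 1, remainder 32
441 ÷ 32 → quotient 13, remainder 25
32 ÷ 25 → quotient 1, remainder 7
25 ÷ 7 → quotient 3, remainder 4
7 ÷ 4 → quotient 1, remainder 3
4 ÷ 3 → quotient 1, remainder 1
3 ÷ 1 → quotient 3, remainder 0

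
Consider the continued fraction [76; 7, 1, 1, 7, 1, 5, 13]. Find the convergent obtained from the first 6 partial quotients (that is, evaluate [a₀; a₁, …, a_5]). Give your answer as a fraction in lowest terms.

a_0 = 76: 76/1
a_1 = 7: 533/7
a_2 = 1: 609/8
a_3 = 1: 1142/15
a_4 = 7: 8603/113
a_5 = 1: 9745/128

9745/128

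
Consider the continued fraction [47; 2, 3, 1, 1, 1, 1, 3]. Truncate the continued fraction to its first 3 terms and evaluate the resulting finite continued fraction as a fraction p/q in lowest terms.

332/7

Start with 3.
2 + 1/(3/1) = 2 + 1/3 = 7/3
47 + 1/(7/3) = 47 + 3/7 = 332/7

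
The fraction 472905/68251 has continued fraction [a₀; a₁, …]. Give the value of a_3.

15

472905 = 6·68251 + 63399, so a_0 = 6
68251 = 1·63399 + 4852, so a_1 = 1
63399 = 13·4852 + 323, so a_2 = 13
4852 = 15·323 + 7, so a_3 = 15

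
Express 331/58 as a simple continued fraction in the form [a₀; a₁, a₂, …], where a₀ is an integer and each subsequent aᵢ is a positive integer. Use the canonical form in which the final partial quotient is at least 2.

Apply division with remainder until the remainder is 0:
331 = 5·58 + 41, so a_0 = 5
58 = 1·41 + 17, so a_1 = 1
41 = 2·17 + 7, so a_2 = 2
17 = 2·7 + 3, so a_3 = 2
7 = 2·3 + 1, so a_4 = 2
3 = 3·1 + 0, so a_5 = 3

[5; 1, 2, 2, 2, 3]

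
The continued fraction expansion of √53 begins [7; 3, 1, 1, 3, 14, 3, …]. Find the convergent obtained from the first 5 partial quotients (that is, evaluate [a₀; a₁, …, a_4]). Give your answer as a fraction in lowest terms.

a_0 = 7: 7/1
a_1 = 3: 22/3
a_2 = 1: 29/4
a_3 = 1: 51/7
a_4 = 3: 182/25

182/25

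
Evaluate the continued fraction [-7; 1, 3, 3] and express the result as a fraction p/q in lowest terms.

Use the convergent recurrence hₖ = aₖ·hₖ₋₁ + hₖ₋₂ (and likewise for the denominators kₖ):
a_0 = -7: -7/1
a_1 = 1: -6/1
a_2 = 3: -25/4
a_3 = 3: -81/13

-81/13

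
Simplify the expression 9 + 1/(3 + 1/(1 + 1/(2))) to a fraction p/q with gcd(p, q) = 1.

Start with 2.
1 + 1/(2/1) = 1 + 1/2 = 3/2
3 + 1/(3/2) = 3 + 2/3 = 11/3
9 + 1/(11/3) = 9 + 3/11 = 102/11

102/11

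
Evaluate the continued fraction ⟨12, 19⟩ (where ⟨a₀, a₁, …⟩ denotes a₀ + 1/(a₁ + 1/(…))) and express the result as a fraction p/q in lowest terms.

229/19

Build up convergents one term at a time:
a_0 = 12: 12/1
a_1 = 19: 229/19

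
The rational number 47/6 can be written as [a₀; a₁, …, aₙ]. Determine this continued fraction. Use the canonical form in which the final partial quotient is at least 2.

Run the Euclidean algorithm, recording each quotient:
⌊47/6⌋ = 7, remainder 5
⌊6/5⌋ = 1, remainder 1
⌊5/1⌋ = 5, remainder 0

[7; 1, 5]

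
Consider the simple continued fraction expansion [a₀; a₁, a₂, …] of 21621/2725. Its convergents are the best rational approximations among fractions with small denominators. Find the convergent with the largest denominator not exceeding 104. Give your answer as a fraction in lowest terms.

484/61

a_0 = 7: 7/1  (≤ bound)
a_1 = 1: 8/1  (≤ bound)
a_2 = 14: 119/15  (≤ bound)
a_3 = 4: 484/61  (≤ bound)
a_4 = 2: 1087/137  (> 104, stop)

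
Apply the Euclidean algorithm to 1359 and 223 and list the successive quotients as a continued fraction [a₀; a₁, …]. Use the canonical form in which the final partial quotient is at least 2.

Run the Euclidean algorithm, recording each quotient:
1359 = 6·223 + 21, so a_0 = 6
223 = 10·21 + 13, so a_1 = 10
21 = 1·13 + 8, so a_2 = 1
13 = 1·8 + 5, so a_3 = 1
8 = 1·5 + 3, so a_4 = 1
5 = 1·3 + 2, so a_5 = 1
3 = 1·2 + 1, so a_6 = 1
2 = 2·1 + 0, so a_7 = 2

[6; 10, 1, 1, 1, 1, 1, 2]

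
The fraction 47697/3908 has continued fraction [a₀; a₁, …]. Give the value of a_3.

⌊47697/3908⌋ = 12, remainder 801
⌊3908/801⌋ = 4, remainder 704
⌊801/704⌋ = 1, remainder 97
⌊704/97⌋ = 7, remainder 25

7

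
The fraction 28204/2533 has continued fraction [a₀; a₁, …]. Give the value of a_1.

Apply division with remainder until the remainder is 0:
⌊28204/2533⌋ = 11, remainder 341
⌊2533/341⌋ = 7, remainder 146

7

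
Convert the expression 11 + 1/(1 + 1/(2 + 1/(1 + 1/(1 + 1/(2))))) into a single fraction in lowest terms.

211/18

Collapse the nested fraction from the inside out:
Start with 2.
1 + 1/(2/1) = 1 + 1/2 = 3/2
1 + 1/(3/2) = 1 + 2/3 = 5/3
2 + 1/(5/3) = 2 + 3/5 = 13/5
1 + 1/(13/5) = 1 + 5/13 = 18/13
11 + 1/(18/13) = 11 + 13/18 = 211/18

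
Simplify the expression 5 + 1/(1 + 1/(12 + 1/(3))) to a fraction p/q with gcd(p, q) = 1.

237/40

Compute successive convergents:
a_0 = 5: 5/1
a_1 = 1: 6/1
a_2 = 12: 77/13
a_3 = 3: 237/40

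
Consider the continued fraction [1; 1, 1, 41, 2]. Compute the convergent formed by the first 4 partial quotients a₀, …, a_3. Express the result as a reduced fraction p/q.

125/83

Work from the innermost term outward:
Start with 41.
1 + 1/(41/1) = 1 + 1/41 = 42/41
1 + 1/(42/41) = 1 + 41/42 = 83/42
1 + 1/(83/42) = 1 + 42/83 = 125/83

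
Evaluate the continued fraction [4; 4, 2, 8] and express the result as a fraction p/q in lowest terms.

321/76

Start with 8.
2 + 1/(8/1) = 2 + 1/8 = 17/8
4 + 1/(17/8) = 4 + 8/17 = 76/17
4 + 1/(76/17) = 4 + 17/76 = 321/76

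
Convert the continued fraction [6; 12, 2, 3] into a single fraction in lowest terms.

Start with 3.
2 + 1/(3/1) = 2 + 1/3 = 7/3
12 + 1/(7/3) = 12 + 3/7 = 87/7
6 + 1/(87/7) = 6 + 7/87 = 529/87

529/87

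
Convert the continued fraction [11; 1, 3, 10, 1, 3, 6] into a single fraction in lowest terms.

12943/1101

a_0 = 11: 11/1
a_1 = 1: 12/1
a_2 = 3: 47/4
a_3 = 10: 482/41
a_4 = 1: 529/45
a_5 = 3: 2069/176
a_6 = 6: 12943/1101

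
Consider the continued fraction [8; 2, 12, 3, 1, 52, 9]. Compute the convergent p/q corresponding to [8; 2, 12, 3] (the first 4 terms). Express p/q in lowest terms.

a_0 = 8: 8/1
a_1 = 2: 17/2
a_2 = 12: 212/25
a_3 = 3: 653/77

653/77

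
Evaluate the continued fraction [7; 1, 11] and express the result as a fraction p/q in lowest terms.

95/12

Start with 11.
1 + 1/(11/1) = 1 + 1/11 = 12/11
7 + 1/(12/11) = 7 + 11/12 = 95/12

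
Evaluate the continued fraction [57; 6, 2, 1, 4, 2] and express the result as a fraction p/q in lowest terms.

a_0 = 57: 57/1
a_1 = 6: 343/6
a_2 = 2: 743/13
a_3 = 1: 1086/19
a_4 = 4: 5087/89
a_5 = 2: 11260/197

11260/197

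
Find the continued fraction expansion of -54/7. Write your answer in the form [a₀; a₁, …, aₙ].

-54 = -8·7 + 2, so a_0 = -8
7 = 3·2 + 1, so a_1 = 3
2 = 2·1 + 0, so a_2 = 2

[-8; 3, 2]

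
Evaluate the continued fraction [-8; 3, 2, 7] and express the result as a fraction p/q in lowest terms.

Use the convergent recurrence hₖ = aₖ·hₖ₋₁ + hₖ₋₂ (and likewise for the denominators kₖ):
a_0 = -8: -8/1
a_1 = 3: -23/3
a_2 = 2: -54/7
a_3 = 7: -401/52

-401/52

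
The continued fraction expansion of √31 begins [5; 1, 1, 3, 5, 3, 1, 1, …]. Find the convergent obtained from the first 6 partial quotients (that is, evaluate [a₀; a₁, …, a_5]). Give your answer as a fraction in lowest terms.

Collapse the nested fraction from the inside out:
Start with 3.
5 + 1/(3/1) = 5 + 1/3 = 16/3
3 + 1/(16/3) = 3 + 3/16 = 51/16
1 + 1/(51/16) = 1 + 16/51 = 67/51
1 + 1/(67/51) = 1 + 51/67 = 118/67
5 + 1/(118/67) = 5 + 67/118 = 657/118

657/118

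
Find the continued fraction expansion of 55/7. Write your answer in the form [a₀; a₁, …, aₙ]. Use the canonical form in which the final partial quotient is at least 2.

[7; 1, 6]

Repeatedly divide and take the remainder:
⌊55/7⌋ = 7, remainder 6
⌊7/6⌋ = 1, remainder 1
⌊6/1⌋ = 6, remainder 0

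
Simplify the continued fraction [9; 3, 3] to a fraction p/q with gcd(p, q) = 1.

93/10

Start with 3.
3 + 1/(3/1) = 3 + 1/3 = 10/3
9 + 1/(10/3) = 9 + 3/10 = 93/10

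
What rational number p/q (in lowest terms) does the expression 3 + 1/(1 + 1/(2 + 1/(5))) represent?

a_0 = 3: 3/1
a_1 = 1: 4/1
a_2 = 2: 11/3
a_3 = 5: 59/16

59/16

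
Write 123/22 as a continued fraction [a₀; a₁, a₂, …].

[5; 1, 1, 2, 4]

⌊123/22⌋ = 5, remainder 13
⌊22/13⌋ = 1, remainder 9
⌊13/9⌋ = 1, remainder 4
⌊9/4⌋ = 2, remainder 1
⌊4/1⌋ = 4, remainder 0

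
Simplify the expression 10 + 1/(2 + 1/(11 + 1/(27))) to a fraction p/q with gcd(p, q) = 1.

6528/623

Starting at the tail and folding back:
Start with 27.
11 + 1/(27/1) = 11 + 1/27 = 298/27
2 + 1/(298/27) = 2 + 27/298 = 623/298
10 + 1/(623/298) = 10 + 298/623 = 6528/623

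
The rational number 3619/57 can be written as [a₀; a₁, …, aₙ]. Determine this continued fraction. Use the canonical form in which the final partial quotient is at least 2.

3619 = 63·57 + 28, so a_0 = 63
57 = 2·28 + 1, so a_1 = 2
28 = 28·1 + 0, so a_2 = 28

[63; 2, 28]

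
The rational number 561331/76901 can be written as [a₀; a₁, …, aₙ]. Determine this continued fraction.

[7; 3, 2, 1, 15, 1, 10, 42]

Run the Euclidean algorithm, recording each quotient:
⌊561331/76901⌋ = 7, remainder 23024
⌊76901/23024⌋ = 3, remainder 7829
⌊23024/7829⌋ = 2, remainder 7366
⌊7829/7366⌋ = 1, remainder 463
⌊7366/463⌋ = 15, remainder 421
⌊463/421⌋ = 1, remainder 42
⌊421/42⌋ = 10, remainder 1
⌊42/1⌋ = 42, remainder 0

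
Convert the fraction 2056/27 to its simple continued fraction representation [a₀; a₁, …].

⌊2056/27⌋ = 76, remainder 4
⌊27/4⌋ = 6, remainder 3
⌊4/3⌋ = 1, remainder 1
⌊3/1⌋ = 3, remainder 0

[76; 6, 1, 3]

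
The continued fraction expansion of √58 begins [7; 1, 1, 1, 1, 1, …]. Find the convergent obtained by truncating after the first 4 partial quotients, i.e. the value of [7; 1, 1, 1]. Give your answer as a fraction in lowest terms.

23/3

Start with 1.
1 + 1/(1/1) = 1 + 1/1 = 2/1
1 + 1/(2/1) = 1 + 1/2 = 3/2
7 + 1/(3/2) = 7 + 2/3 = 23/3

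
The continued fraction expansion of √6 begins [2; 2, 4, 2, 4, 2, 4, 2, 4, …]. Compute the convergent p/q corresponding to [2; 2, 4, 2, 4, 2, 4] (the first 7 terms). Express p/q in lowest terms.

2158/881

a_0 = 2: 2/1
a_1 = 2: 5/2
a_2 = 4: 22/9
a_3 = 2: 49/20
a_4 = 4: 218/89
a_5 = 2: 485/198
a_6 = 4: 2158/881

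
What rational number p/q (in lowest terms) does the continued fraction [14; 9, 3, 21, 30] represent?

Build up convergents one term at a time:
a_0 = 14: 14/1
a_1 = 9: 127/9
a_2 = 3: 395/28
a_3 = 21: 8422/597
a_4 = 30: 253055/17938

253055/17938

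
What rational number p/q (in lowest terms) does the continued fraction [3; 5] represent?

16/5

Start with 5.
3 + 1/(5/1) = 3 + 1/5 = 16/5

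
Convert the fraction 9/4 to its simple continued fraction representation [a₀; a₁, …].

[2; 4]

9 ÷ 4 → quotient 2, remainder 1
4 ÷ 1 → quotient 4, remainder 0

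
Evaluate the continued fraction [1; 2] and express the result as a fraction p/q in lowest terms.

Build up convergents one term at a time:
a_0 = 1: 1/1
a_1 = 2: 3/2

3/2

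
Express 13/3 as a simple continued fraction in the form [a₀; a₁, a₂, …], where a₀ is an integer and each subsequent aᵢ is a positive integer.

[4; 3]

13 = 4·3 + 1, so a_0 = 4
3 = 3·1 + 0, so a_1 = 3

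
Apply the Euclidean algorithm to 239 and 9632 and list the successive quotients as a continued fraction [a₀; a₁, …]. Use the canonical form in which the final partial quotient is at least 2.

[0; 40, 3, 3, 7, 1, 2]

Repeatedly divide and take the remainder:
239 ÷ 9632 → quotient 0, remainder 239
9632 ÷ 239 → quotient 40, remainder 72
239 ÷ 72 → quotient 3, remainder 23
72 ÷ 23 → quotient 3, remainder 3
23 ÷ 3 → quotient 7, remainder 2
3 ÷ 2 → quotient 1, remainder 1
2 ÷ 1 → quotient 2, remainder 0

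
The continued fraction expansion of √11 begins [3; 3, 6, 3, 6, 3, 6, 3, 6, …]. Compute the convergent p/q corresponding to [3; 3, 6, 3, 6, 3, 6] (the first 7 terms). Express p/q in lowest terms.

25077/7561

Use the convergent recurrence hₖ = aₖ·hₖ₋₁ + hₖ₋₂ (and likewise for the denominators kₖ):
a_0 = 3: 3/1
a_1 = 3: 10/3
a_2 = 6: 63/19
a_3 = 3: 199/60
a_4 = 6: 1257/379
a_5 = 3: 3970/1197
a_6 = 6: 25077/7561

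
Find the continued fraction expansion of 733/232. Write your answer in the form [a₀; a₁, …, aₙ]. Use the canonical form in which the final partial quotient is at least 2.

[3; 6, 3, 1, 2, 3]

733 = 3·232 + 37, so a_0 = 3
232 = 6·37 + 10, so a_1 = 6
37 = 3·10 + 7, so a_2 = 3
10 = 1·7 + 3, so a_3 = 1
7 = 2·3 + 1, so a_4 = 2
3 = 3·1 + 0, so a_5 = 3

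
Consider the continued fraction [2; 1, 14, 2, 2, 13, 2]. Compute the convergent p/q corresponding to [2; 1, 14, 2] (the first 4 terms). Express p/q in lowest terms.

91/31

Collapse the nested fraction from the inside out:
Start with 2.
14 + 1/(2/1) = 14 + 1/2 = 29/2
1 + 1/(29/2) = 1 + 2/29 = 31/29
2 + 1/(31/29) = 2 + 29/31 = 91/31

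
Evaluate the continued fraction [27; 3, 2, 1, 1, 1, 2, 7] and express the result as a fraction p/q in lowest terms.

14303/524

Compute successive convergents:
a_0 = 27: 27/1
a_1 = 3: 82/3
a_2 = 2: 191/7
a_3 = 1: 273/10
a_4 = 1: 464/17
a_5 = 1: 737/27
a_6 = 2: 1938/71
a_7 = 7: 14303/524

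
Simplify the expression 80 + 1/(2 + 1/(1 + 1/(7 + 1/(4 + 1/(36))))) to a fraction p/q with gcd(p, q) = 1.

Start with 36.
4 + 1/(36/1) = 4 + 1/36 = 145/36
7 + 1/(145/36) = 7 + 36/145 = 1051/145
1 + 1/(1051/145) = 1 + 145/1051 = 1196/1051
2 + 1/(1196/1051) = 2 + 1051/1196 = 3443/1196
80 + 1/(3443/1196) = 80 + 1196/3443 = 276636/3443

276636/3443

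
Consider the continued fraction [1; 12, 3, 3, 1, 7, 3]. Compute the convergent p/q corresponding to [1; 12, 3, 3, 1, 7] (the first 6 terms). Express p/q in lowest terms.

1344/1243

a_0 = 1: 1/1
a_1 = 12: 13/12
a_2 = 3: 40/37
a_3 = 3: 133/123
a_4 = 1: 173/160
a_5 = 7: 1344/1243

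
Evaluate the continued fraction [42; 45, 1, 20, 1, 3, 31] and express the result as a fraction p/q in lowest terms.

Start with 31.
3 + 1/(31/1) = 3 + 1/31 = 94/31
1 + 1/(94/31) = 1 + 31/94 = 125/94
20 + 1/(125/94) = 20 + 94/125 = 2594/125
1 + 1/(2594/125) = 1 + 125/2594 = 2719/2594
45 + 1/(2719/2594) = 45 + 2594/2719 = 124949/2719
42 + 1/(124949/2719) = 42 + 2719/124949 = 5250577/124949

5250577/124949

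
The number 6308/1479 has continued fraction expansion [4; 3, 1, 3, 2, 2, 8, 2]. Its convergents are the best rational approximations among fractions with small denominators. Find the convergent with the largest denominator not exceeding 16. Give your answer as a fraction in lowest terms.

a_0 = 4: 4/1  (≤ bound)
a_1 = 3: 13/3  (≤ bound)
a_2 = 1: 17/4  (≤ bound)
a_3 = 3: 64/15  (≤ bound)
a_4 = 2: 145/34  (> 16, stop)

64/15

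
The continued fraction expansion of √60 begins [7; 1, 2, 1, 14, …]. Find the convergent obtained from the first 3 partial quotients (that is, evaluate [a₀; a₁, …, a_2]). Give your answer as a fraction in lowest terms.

23/3

Start with 2.
1 + 1/(2/1) = 1 + 1/2 = 3/2
7 + 1/(3/2) = 7 + 2/3 = 23/3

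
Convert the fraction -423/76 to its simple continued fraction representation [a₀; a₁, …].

[-6; 2, 3, 3, 3]

-423 ÷ 76 → quotient -6, remainder 33
76 ÷ 33 → quotient 2, remainder 10
33 ÷ 10 → quotient 3, remainder 3
10 ÷ 3 → quotient 3, remainder 1
3 ÷ 1 → quotient 3, remainder 0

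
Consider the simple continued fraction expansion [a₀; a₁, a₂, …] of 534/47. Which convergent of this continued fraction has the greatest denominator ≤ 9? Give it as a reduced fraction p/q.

a_0 = 11: 11/1  (≤ bound)
a_1 = 2: 23/2  (≤ bound)
a_2 = 1: 34/3  (≤ bound)
a_3 = 3: 125/11  (> 9, stop)

34/3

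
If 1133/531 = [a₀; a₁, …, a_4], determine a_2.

Run the Euclidean algorithm, recording each quotient:
1133 ÷ 531 → quotient 2, remainder 71
531 ÷ 71 → quotient 7, remainder 34
71 ÷ 34 → quotient 2, remainder 3

2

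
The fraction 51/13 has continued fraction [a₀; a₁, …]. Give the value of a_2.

51 ÷ 13 → quotient 3, remainder 12
13 ÷ 12 → quotient 1, remainder 1
12 ÷ 1 → quotient 12, remainder 0

12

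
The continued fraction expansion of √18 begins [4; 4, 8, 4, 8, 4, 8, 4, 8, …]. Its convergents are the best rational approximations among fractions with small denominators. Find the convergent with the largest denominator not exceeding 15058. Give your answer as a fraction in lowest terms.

a_0 = 4: 4/1  (≤ bound)
a_1 = 4: 17/4  (≤ bound)
a_2 = 8: 140/33  (≤ bound)
a_3 = 4: 577/136  (≤ bound)
a_4 = 8: 4756/1121  (≤ bound)
a_5 = 4: 19601/4620  (≤ bound)
a_6 = 8: 161564/38081  (> 15058, stop)

19601/4620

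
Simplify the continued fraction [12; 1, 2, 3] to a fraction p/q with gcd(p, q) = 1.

127/10

Collapse the nested fraction from the inside out:
Start with 3.
2 + 1/(3/1) = 2 + 1/3 = 7/3
1 + 1/(7/3) = 1 + 3/7 = 10/7
12 + 1/(10/7) = 12 + 7/10 = 127/10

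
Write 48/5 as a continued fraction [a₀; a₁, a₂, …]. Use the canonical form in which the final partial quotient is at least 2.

[9; 1, 1, 2]

⌊48/5⌋ = 9, remainder 3
⌊5/3⌋ = 1, remainder 2
⌊3/2⌋ = 1, remainder 1
⌊2/1⌋ = 2, remainder 0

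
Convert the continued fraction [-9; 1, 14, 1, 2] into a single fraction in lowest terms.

Use the convergent recurrence hₖ = aₖ·hₖ₋₁ + hₖ₋₂ (and likewise for the denominators kₖ):
a_0 = -9: -9/1
a_1 = 1: -8/1
a_2 = 14: -121/15
a_3 = 1: -129/16
a_4 = 2: -379/47

-379/47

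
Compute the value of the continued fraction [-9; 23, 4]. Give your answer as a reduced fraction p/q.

a_0 = -9: -9/1
a_1 = 23: -206/23
a_2 = 4: -833/93

-833/93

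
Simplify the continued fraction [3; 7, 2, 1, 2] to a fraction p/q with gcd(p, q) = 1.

Build up convergents one term at a time:
a_0 = 3: 3/1
a_1 = 7: 22/7
a_2 = 2: 47/15
a_3 = 1: 69/22
a_4 = 2: 185/59

185/59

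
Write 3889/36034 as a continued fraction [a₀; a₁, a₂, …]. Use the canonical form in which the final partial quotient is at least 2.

[0; 9, 3, 1, 3, 3, 1, 60]

Apply division with remainder until the remainder is 0:
3889 = 0·36034 + 3889, so a_0 = 0
36034 = 9·3889 + 1033, so a_1 = 9
3889 = 3·1033 + 790, so a_2 = 3
1033 = 1·790 + 243, so a_3 = 1
790 = 3·243 + 61, so a_4 = 3
243 = 3·61 + 60, so a_5 = 3
61 = 1·60 + 1, so a_6 = 1
60 = 60·1 + 0, so a_7 = 60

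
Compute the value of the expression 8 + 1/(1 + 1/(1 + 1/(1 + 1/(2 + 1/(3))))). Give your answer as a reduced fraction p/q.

Starting at the tail and folding back:
Start with 3.
2 + 1/(3/1) = 2 + 1/3 = 7/3
1 + 1/(7/3) = 1 + 3/7 = 10/7
1 + 1/(10/7) = 1 + 7/10 = 17/10
1 + 1/(17/10) = 1 + 10/17 = 27/17
8 + 1/(27/17) = 8 + 17/27 = 233/27

233/27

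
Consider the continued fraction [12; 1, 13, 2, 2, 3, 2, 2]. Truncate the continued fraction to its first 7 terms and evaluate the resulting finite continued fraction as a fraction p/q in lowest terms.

a_0 = 12: 12/1
a_1 = 1: 13/1
a_2 = 13: 181/14
a_3 = 2: 375/29
a_4 = 2: 931/72
a_5 = 3: 3168/245
a_6 = 2: 7267/562

7267/562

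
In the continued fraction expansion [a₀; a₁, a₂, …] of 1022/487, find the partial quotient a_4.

Run the Euclidean algorithm, recording each quotient:
1022 ÷ 487 → quotient 2, remainder 48
487 ÷ 48 → quotient 10, remainder 7
48 ÷ 7 → quotient 6, remainder 6
7 ÷ 6 → quotient 1, remainder 1
6 ÷ 1 → quotient 6, remainder 0

6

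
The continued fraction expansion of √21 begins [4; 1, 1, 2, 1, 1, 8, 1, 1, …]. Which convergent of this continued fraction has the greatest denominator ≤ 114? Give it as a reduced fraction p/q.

472/103

List convergents until the denominator exceeds the bound:
a_0 = 4: 4/1  (≤ bound)
a_1 = 1: 5/1  (≤ bound)
a_2 = 1: 9/2  (≤ bound)
a_3 = 2: 23/5  (≤ bound)
a_4 = 1: 32/7  (≤ bound)
a_5 = 1: 55/12  (≤ bound)
a_6 = 8: 472/103  (≤ bound)
a_7 = 1: 527/115  (> 114, stop)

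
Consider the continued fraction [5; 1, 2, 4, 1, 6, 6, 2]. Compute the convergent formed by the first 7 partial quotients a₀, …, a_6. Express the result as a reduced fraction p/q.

a_0 = 5: 5/1
a_1 = 1: 6/1
a_2 = 2: 17/3
a_3 = 4: 74/13
a_4 = 1: 91/16
a_5 = 6: 620/109
a_6 = 6: 3811/670

3811/670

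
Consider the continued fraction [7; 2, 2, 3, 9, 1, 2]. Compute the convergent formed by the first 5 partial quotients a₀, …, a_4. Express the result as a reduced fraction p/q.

Use the convergent recurrence hₖ = aₖ·hₖ₋₁ + hₖ₋₂ (and likewise for the denominators kₖ):
a_0 = 7: 7/1
a_1 = 2: 15/2
a_2 = 2: 37/5
a_3 = 3: 126/17
a_4 = 9: 1171/158

1171/158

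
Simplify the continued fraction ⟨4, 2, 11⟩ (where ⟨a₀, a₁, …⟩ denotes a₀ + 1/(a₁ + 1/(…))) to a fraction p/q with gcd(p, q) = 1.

Use the convergent recurrence hₖ = aₖ·hₖ₋₁ + hₖ₋₂ (and likewise for the denominators kₖ):
a_0 = 4: 4/1
a_1 = 2: 9/2
a_2 = 11: 103/23

103/23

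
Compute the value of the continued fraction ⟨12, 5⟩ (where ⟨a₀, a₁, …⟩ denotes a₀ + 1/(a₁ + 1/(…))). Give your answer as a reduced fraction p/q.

a_0 = 12: 12/1
a_1 = 5: 61/5

61/5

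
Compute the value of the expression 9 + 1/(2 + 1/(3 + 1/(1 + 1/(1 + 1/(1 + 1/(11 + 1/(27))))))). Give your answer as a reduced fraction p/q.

74405/7882

Build up convergents one term at a time:
a_0 = 9: 9/1
a_1 = 2: 19/2
a_2 = 3: 66/7
a_3 = 1: 85/9
a_4 = 1: 151/16
a_5 = 1: 236/25
a_6 = 11: 2747/291
a_7 = 27: 74405/7882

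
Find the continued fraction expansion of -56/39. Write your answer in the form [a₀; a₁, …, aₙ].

[-2; 1, 1, 3, 2, 2]

Apply division with remainder until the remainder is 0:
-56 ÷ 39 → quotient -2, remainder 22
39 ÷ 22 → quotient 1, remainder 17
22 ÷ 17 → quotient 1, remainder 5
17 ÷ 5 → quotient 3, remainder 2
5 ÷ 2 → quotient 2, remainder 1
2 ÷ 1 → quotient 2, remainder 0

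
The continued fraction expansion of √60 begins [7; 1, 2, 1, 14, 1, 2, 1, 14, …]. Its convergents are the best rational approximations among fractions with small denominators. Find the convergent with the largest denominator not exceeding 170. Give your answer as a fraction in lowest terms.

a_0 = 7: 7/1  (≤ bound)
a_1 = 1: 8/1  (≤ bound)
a_2 = 2: 23/3  (≤ bound)
a_3 = 1: 31/4  (≤ bound)
a_4 = 14: 457/59  (≤ bound)
a_5 = 1: 488/63  (≤ bound)
a_6 = 2: 1433/185  (> 170, stop)

488/63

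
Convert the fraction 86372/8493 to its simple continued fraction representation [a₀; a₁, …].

[10; 5, 1, 8, 14, 2, 5]

Repeatedly divide and take the remainder:
86372 = 10·8493 + 1442, so a_0 = 10
8493 = 5·1442 + 1283, so a_1 = 5
1442 = 1·1283 + 159, so a_2 = 1
1283 = 8·159 + 11, so a_3 = 8
159 = 14·11 + 5, so a_4 = 14
11 = 2·5 + 1, so a_5 = 2
5 = 5·1 + 0, so a_6 = 5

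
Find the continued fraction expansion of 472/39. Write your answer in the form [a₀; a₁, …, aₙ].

[12; 9, 1, 3]

Apply division with remainder until the remainder is 0:
472 ÷ 39 → quotient 12, remainder 4
39 ÷ 4 → quotient 9, remainder 3
4 ÷ 3 → quotient 1, remainder 1
3 ÷ 1 → quotient 3, remainder 0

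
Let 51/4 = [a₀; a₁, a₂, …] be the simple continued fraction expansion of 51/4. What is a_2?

51 = 12·4 + 3, so a_0 = 12
4 = 1·3 + 1, so a_1 = 1
3 = 3·1 + 0, so a_2 = 3

3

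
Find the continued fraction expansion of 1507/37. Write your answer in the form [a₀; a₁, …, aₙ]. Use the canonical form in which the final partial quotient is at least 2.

[40; 1, 2, 1, 2, 3]

Run the Euclidean algorithm, recording each quotient:
⌊1507/37⌋ = 40, remainder 27
⌊37/27⌋ = 1, remainder 10
⌊27/10⌋ = 2, remainder 7
⌊10/7⌋ = 1, remainder 3
⌊7/3⌋ = 2, remainder 1
⌊3/1⌋ = 3, remainder 0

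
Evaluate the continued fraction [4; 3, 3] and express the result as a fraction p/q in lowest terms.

Starting at the tail and folding back:
Start with 3.
3 + 1/(3/1) = 3 + 1/3 = 10/3
4 + 1/(10/3) = 4 + 3/10 = 43/10

43/10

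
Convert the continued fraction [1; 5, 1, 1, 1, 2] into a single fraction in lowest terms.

53/45

Work from the innermost term outward:
Start with 2.
1 + 1/(2/1) = 1 + 1/2 = 3/2
1 + 1/(3/2) = 1 + 2/3 = 5/3
1 + 1/(5/3) = 1 + 3/5 = 8/5
5 + 1/(8/5) = 5 + 5/8 = 45/8
1 + 1/(45/8) = 1 + 8/45 = 53/45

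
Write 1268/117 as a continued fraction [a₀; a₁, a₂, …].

1268 ÷ 117 → quotient 10, remainder 98
117 ÷ 98 → quotient 1, remainder 19
98 ÷ 19 → quotient 5, remainder 3
19 ÷ 3 → quotient 6, remainder 1
3 ÷ 1 → quotient 3, remainder 0

[10; 1, 5, 6, 3]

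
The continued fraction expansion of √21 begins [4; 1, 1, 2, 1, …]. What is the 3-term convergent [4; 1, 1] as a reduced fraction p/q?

Start with 1.
1 + 1/(1/1) = 1 + 1/1 = 2/1
4 + 1/(2/1) = 4 + 1/2 = 9/2

9/2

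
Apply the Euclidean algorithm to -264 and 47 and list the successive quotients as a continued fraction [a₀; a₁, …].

[-6; 2, 1, 1, 1, 1, 3]

⌊-264/47⌋ = -6, remainder 18
⌊47/18⌋ = 2, remainder 11
⌊18/11⌋ = 1, remainder 7
⌊11/7⌋ = 1, remainder 4
⌊7/4⌋ = 1, remainder 3
⌊4/3⌋ = 1, remainder 1
⌊3/1⌋ = 3, remainder 0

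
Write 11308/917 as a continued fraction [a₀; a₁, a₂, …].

[12; 3, 60, 1, 4]

Apply division with remainder until the remainder is 0:
11308 ÷ 917 → quotient 12, remainder 304
917 ÷ 304 → quotient 3, remainder 5
304 ÷ 5 → quotient 60, remainder 4
5 ÷ 4 → quotient 1, remainder 1
4 ÷ 1 → quotient 4, remainder 0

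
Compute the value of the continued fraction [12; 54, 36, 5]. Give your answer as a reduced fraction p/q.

117529/9779

Start with 5.
36 + 1/(5/1) = 36 + 1/5 = 181/5
54 + 1/(181/5) = 54 + 5/181 = 9779/181
12 + 1/(9779/181) = 12 + 181/9779 = 117529/9779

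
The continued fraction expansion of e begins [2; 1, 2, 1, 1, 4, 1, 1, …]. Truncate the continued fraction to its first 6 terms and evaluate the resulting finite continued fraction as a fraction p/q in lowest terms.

a_0 = 2: 2/1
a_1 = 1: 3/1
a_2 = 2: 8/3
a_3 = 1: 11/4
a_4 = 1: 19/7
a_5 = 4: 87/32

87/32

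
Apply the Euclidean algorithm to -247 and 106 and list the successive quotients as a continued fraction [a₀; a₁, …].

Run the Euclidean algorithm, recording each quotient:
-247 ÷ 106 → quotient -3, remainder 71
106 ÷ 71 → quotient 1, remainder 35
71 ÷ 35 → quotient 2, remainder 1
35 ÷ 1 → quotient 35, remainder 0

[-3; 1, 2, 35]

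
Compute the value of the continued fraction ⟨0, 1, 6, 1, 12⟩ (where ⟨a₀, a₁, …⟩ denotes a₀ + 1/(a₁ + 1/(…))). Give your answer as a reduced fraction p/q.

Start with 12.
1 + 1/(12/1) = 1 + 1/12 = 13/12
6 + 1/(13/12) = 6 + 12/13 = 90/13
1 + 1/(90/13) = 1 + 13/90 = 103/90
0 + 1/(103/90) = 0 + 90/103 = 90/103

90/103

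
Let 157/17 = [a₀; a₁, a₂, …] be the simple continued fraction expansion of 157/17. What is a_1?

157 ÷ 17 → quotient 9, remainder 4
17 ÷ 4 → quotient 4, remainder 1

4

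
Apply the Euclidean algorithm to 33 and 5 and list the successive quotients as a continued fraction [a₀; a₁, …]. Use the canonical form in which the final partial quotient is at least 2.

[6; 1, 1, 2]

33 = 6·5 + 3, so a_0 = 6
5 = 1·3 + 2, so a_1 = 1
3 = 1·2 + 1, so a_2 = 1
2 = 2·1 + 0, so a_3 = 2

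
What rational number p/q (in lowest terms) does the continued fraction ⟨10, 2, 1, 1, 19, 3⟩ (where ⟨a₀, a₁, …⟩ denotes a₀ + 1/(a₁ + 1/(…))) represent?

Work from the innermost term outward:
Start with 3.
19 + 1/(3/1) = 19 + 1/3 = 58/3
1 + 1/(58/3) = 1 + 3/58 = 61/58
1 + 1/(61/58) = 1 + 58/61 = 119/61
2 + 1/(119/61) = 2 + 61/119 = 299/119
10 + 1/(299/119) = 10 + 119/299 = 3109/299

3109/299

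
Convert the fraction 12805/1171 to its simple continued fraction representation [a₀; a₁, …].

12805 ÷ 1171 → quotient 10, remainder 1095
1171 ÷ 1095 → quotient 1, remainder 76
1095 ÷ 76 → quotient 14, remainder 31
76 ÷ 31 → quotient 2, remainder 14
31 ÷ 14 → quotient 2, remainder 3
14 ÷ 3 → quotient 4, remainder 2
3 ÷ 2 → quotient 1, remainder 1
2 ÷ 1 → quotient 2, remainder 0

[10; 1, 14, 2, 2, 4, 1, 2]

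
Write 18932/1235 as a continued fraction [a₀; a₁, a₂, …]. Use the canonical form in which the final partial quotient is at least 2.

18932 = 15·1235 + 407, so a_0 = 15
1235 = 3·407 + 14, so a_1 = 3
407 = 29·14 + 1, so a_2 = 29
14 = 14·1 + 0, so a_3 = 14

[15; 3, 29, 14]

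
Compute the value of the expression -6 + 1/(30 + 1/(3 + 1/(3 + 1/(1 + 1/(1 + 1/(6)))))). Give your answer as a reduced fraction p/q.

-27305/4576

Collapse the nested fraction from the inside out:
Start with 6.
1 + 1/(6/1) = 1 + 1/6 = 7/6
1 + 1/(7/6) = 1 + 6/7 = 13/7
3 + 1/(13/7) = 3 + 7/13 = 46/13
3 + 1/(46/13) = 3 + 13/46 = 151/46
30 + 1/(151/46) = 30 + 46/151 = 4576/151
-6 + 1/(4576/151) = -6 + 151/4576 = -27305/4576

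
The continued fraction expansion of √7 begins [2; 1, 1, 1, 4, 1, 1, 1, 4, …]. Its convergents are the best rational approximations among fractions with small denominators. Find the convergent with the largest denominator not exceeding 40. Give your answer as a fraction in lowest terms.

82/31

a_0 = 2: 2/1  (≤ bound)
a_1 = 1: 3/1  (≤ bound)
a_2 = 1: 5/2  (≤ bound)
a_3 = 1: 8/3  (≤ bound)
a_4 = 4: 37/14  (≤ bound)
a_5 = 1: 45/17  (≤ bound)
a_6 = 1: 82/31  (≤ bound)
a_7 = 1: 127/48  (> 40, stop)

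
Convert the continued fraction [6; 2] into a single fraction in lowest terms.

Work from the innermost term outward:
Start with 2.
6 + 1/(2/1) = 6 + 1/2 = 13/2

13/2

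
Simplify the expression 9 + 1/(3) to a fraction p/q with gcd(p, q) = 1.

28/3

Use the convergent recurrence hₖ = aₖ·hₖ₋₁ + hₖ₋₂ (and likewise for the denominators kₖ):
a_0 = 9: 9/1
a_1 = 3: 28/3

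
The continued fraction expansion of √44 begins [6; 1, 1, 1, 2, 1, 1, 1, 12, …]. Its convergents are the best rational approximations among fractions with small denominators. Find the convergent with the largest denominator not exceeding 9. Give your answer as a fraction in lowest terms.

53/8

a_0 = 6: 6/1  (≤ bound)
a_1 = 1: 7/1  (≤ bound)
a_2 = 1: 13/2  (≤ bound)
a_3 = 1: 20/3  (≤ bound)
a_4 = 2: 53/8  (≤ bound)
a_5 = 1: 73/11  (> 9, stop)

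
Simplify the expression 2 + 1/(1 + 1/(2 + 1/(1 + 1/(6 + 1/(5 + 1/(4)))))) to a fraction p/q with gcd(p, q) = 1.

Starting at the tail and folding back:
Start with 4.
5 + 1/(4/1) = 5 + 1/4 = 21/4
6 + 1/(21/4) = 6 + 4/21 = 130/21
1 + 1/(130/21) = 1 + 21/130 = 151/130
2 + 1/(151/130) = 2 + 130/151 = 432/151
1 + 1/(432/151) = 1 + 151/432 = 583/432
2 + 1/(583/432) = 2 + 432/583 = 1598/583

1598/583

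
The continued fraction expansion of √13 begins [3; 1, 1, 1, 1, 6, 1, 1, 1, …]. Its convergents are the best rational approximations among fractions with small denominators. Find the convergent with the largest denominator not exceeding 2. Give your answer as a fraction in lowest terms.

a_0 = 3: 3/1  (≤ bound)
a_1 = 1: 4/1  (≤ bound)
a_2 = 1: 7/2  (≤ bound)
a_3 = 1: 11/3  (> 2, stop)

7/2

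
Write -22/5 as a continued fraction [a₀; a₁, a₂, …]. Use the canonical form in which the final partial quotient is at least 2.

Run the Euclidean algorithm, recording each quotient:
-22 = -5·5 + 3, so a_0 = -5
5 = 1·3 + 2, so a_1 = 1
3 = 1·2 + 1, so a_2 = 1
2 = 2·1 + 0, so a_3 = 2

[-5; 1, 1, 2]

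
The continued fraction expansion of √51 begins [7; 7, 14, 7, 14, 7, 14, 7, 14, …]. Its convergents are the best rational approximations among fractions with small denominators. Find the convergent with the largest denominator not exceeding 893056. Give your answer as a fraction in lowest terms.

499850/69993

a_0 = 7: 7/1  (≤ bound)
a_1 = 7: 50/7  (≤ bound)
a_2 = 14: 707/99  (≤ bound)
a_3 = 7: 4999/700  (≤ bound)
a_4 = 14: 70693/9899  (≤ bound)
a_5 = 7: 499850/69993  (≤ bound)
a_6 = 14: 7068593/989801  (> 893056, stop)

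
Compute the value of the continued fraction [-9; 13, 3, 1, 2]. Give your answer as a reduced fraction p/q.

a_0 = -9: -9/1
a_1 = 13: -116/13
a_2 = 3: -357/40
a_3 = 1: -473/53
a_4 = 2: -1303/146

-1303/146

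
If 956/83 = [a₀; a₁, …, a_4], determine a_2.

956 = 11·83 + 43, so a_0 = 11
83 = 1·43 + 40, so a_1 = 1
43 = 1·40 + 3, so a_2 = 1

1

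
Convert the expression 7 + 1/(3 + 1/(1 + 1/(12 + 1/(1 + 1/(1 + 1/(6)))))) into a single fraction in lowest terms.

Starting at the tail and folding back:
Start with 6.
1 + 1/(6/1) = 1 + 1/6 = 7/6
1 + 1/(7/6) = 1 + 6/7 = 13/7
12 + 1/(13/7) = 12 + 7/13 = 163/13
1 + 1/(163/13) = 1 + 13/163 = 176/163
3 + 1/(176/163) = 3 + 163/176 = 691/176
7 + 1/(691/176) = 7 + 176/691 = 5013/691

5013/691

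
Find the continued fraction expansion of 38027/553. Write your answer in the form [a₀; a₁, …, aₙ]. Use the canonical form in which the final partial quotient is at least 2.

[68; 1, 3, 3, 1, 15, 2]

⌊38027/553⌋ = 68, remainder 423
⌊553/423⌋ = 1, remainder 130
⌊423/130⌋ = 3, remainder 33
⌊130/33⌋ = 3, remainder 31
⌊33/31⌋ = 1, remainder 2
⌊31/2⌋ = 15, remainder 1
⌊2/1⌋ = 2, remainder 0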